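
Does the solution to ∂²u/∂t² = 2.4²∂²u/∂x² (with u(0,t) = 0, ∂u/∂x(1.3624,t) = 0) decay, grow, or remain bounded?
u oscillates (no decay). Energy is conserved; the solution oscillates indefinitely as standing waves.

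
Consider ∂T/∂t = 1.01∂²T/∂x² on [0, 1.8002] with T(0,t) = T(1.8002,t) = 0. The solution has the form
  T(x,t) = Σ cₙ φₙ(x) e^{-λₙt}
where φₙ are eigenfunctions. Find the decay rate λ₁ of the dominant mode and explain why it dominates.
Eigenvalues: λₙ = 1.01n²π²/1.8002².
First three modes:
  n=1: λ₁ = 1.01π²/1.8002² ≈ 3.076
  n=2: λ₂ = 4.04π²/1.8002² ≈ 12.304 (4× faster decay)
  n=3: λ₃ = 9.09π²/1.8002² ≈ 27.684 (9× faster decay)
As t → ∞, higher modes decay exponentially faster. The n=1 mode dominates: T ~ c₁ sin(πx/1.8002) e^{-λ₁t}.
Decay rate: λ₁ = 1.01π²/1.8002² ≈ 3.076.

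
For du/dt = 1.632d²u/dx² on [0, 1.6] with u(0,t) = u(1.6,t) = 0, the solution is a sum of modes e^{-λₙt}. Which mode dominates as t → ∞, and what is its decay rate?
Eigenvalues: λₙ = 1.632n²π²/1.6².
First three modes:
  n=1: λ₁ = 1.632π²/1.6² ≈ 6.292
  n=2: λ₂ = 6.528π²/1.6² ≈ 25.167 (4× faster decay)
  n=3: λ₃ = 14.688π²/1.6² ≈ 56.627 (9× faster decay)
As t → ∞, higher modes decay exponentially faster. The n=1 mode dominates: u ~ c₁ sin(πx/1.6) e^{-λ₁t}.
Decay rate: λ₁ = 1.632π²/1.6² ≈ 6.292.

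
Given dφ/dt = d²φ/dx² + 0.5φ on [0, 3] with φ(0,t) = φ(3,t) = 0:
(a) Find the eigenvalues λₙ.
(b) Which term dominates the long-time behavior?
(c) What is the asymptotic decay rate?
Eigenvalues: λₙ = n²π²/3² - 0.5.
First three modes:
  n=1: λ₁ = π²/3² - 0.5 ≈ 0.597
  n=2: λ₂ = 4π²/3² - 0.5 ≈ 3.886
  n=3: λ₃ = 9π²/3² - 0.5 ≈ 9.37
Since π²/3² ≈ 1.097 > 0.5, all λₙ > 0.
The n=1 mode decays slowest → dominates as t → ∞.
Asymptotic: φ ~ c₁ sin(πx/3) e^{-λ₁t} with decay rate λ₁ ≈ 0.597.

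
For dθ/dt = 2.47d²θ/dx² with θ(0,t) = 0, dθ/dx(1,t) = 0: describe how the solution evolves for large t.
θ → 0. Heat escapes through the Dirichlet boundary.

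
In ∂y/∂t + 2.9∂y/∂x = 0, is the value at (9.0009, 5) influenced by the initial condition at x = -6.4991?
No. Only data at x = -5.4991 affects (9.0009, 5). Advection has one-way propagation along characteristics.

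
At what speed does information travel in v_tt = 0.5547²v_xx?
Speed = 0.5547. Information travels along characteristics x = x₀ ± 0.5547t.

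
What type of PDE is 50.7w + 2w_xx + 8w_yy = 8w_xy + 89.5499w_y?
Rewriting in standard form: 2w_xx - 8w_xy + 8w_yy - 89.5499w_y + 50.7w = 0. With A = 2, B = -8, C = 8, the discriminant is 0. This is a parabolic PDE.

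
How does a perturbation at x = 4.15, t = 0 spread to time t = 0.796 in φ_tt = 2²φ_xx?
Domain of influence: [2.558, 5.742]. Data at x = 4.15 spreads outward at speed 2.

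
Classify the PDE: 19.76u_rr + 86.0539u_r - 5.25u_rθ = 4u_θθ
Rewriting in standard form: 19.76u_rr - 5.25u_rθ - 4u_θθ + 86.0539u_r = 0. A = 19.76, B = -5.25, C = -4. Discriminant B² - 4AC = 343.7225. Since 343.7225 > 0, hyperbolic.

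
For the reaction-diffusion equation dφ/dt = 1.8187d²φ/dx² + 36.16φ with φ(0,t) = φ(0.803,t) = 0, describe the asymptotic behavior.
φ grows unboundedly. Reaction dominates diffusion (r=36.16 > κπ²/L²≈27.84); solution grows exponentially.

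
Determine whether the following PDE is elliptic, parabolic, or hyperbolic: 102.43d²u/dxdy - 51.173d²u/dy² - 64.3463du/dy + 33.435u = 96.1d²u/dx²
Rewriting in standard form: -96.1d²u/dx² + 102.43d²u/dxdy - 51.173d²u/dy² - 64.3463du/dy + 33.435u = 0. Coefficients: A = -96.1, B = 102.43, C = -51.173. B² - 4AC = -9178.9963, which is negative, so the equation is elliptic.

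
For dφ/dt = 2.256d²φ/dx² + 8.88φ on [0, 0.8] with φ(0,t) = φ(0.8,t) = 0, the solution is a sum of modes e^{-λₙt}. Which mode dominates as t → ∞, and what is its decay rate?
Eigenvalues: λₙ = 2.256n²π²/0.8² - 8.88.
First three modes:
  n=1: λ₁ = 2.256π²/0.8² - 8.88 ≈ 25.91
  n=2: λ₂ = 9.024π²/0.8² - 8.88 ≈ 130.281
  n=3: λ₃ = 20.304π²/0.8² - 8.88 ≈ 304.233
Since 2.256π²/0.8² ≈ 34.79 > 8.88, all λₙ > 0.
The n=1 mode decays slowest → dominates as t → ∞.
Asymptotic: φ ~ c₁ sin(πx/0.8) e^{-λ₁t} with decay rate λ₁ ≈ 25.91.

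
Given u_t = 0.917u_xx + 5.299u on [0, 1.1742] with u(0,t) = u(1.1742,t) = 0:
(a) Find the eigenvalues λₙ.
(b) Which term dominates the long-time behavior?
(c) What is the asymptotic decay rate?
Eigenvalues: λₙ = 0.917n²π²/1.1742² - 5.299.
First three modes:
  n=1: λ₁ = 0.917π²/1.1742² - 5.299 ≈ 1.265
  n=2: λ₂ = 3.668π²/1.1742² - 5.299 ≈ 20.958
  n=3: λ₃ = 8.253π²/1.1742² - 5.299 ≈ 53.779
Since 0.917π²/1.1742² ≈ 6.564 > 5.299, all λₙ > 0.
The n=1 mode decays slowest → dominates as t → ∞.
Asymptotic: u ~ c₁ sin(πx/1.1742) e^{-λ₁t} with decay rate λ₁ ≈ 1.265.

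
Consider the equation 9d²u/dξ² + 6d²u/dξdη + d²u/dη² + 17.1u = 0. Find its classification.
Parabolic. (A = 9, B = 6, C = 1 gives B² - 4AC = 0.)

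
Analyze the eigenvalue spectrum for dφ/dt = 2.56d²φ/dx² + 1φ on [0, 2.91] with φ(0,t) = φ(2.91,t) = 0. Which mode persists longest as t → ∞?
Eigenvalues: λₙ = 2.56n²π²/2.91² - 1.
First three modes:
  n=1: λ₁ = 2.56π²/2.91² - 1 ≈ 1.984
  n=2: λ₂ = 10.24π²/2.91² - 1 ≈ 10.935
  n=3: λ₃ = 23.04π²/2.91² - 1 ≈ 25.853
Since 2.56π²/2.91² ≈ 2.984 > 1, all λₙ > 0.
The n=1 mode decays slowest → dominates as t → ∞.
Asymptotic: φ ~ c₁ sin(πx/2.91) e^{-λ₁t} with decay rate λ₁ ≈ 1.984.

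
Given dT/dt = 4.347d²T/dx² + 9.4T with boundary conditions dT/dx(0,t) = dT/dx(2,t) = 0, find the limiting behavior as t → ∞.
T grows unboundedly. With Neumann BCs the constant mode has diffusion eigenvalue 0, so any r > 0 makes it grow like e^(9.4t); solution grows exponentially.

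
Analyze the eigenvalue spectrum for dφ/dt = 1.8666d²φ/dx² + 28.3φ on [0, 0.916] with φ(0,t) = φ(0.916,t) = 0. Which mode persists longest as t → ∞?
Eigenvalues: λₙ = 1.8666n²π²/0.916² - 28.3.
First three modes:
  n=1: λ₁ = 1.8666π²/0.916² - 28.3 ≈ -6.344
  n=2: λ₂ = 7.4664π²/0.916² - 28.3 ≈ 59.525
  n=3: λ₃ = 16.7994π²/0.916² - 28.3 ≈ 169.307
Since 1.8666π²/0.916² ≈ 21.956 < 28.3, λ₁ < 0.
The n=1 mode grows fastest (−λₙ is largest for n=1) → dominates.
Asymptotic: φ ~ c₁ sin(πx/0.916) e^{6.344t} (exponential growth at rate −λ₁ ≈ 6.344).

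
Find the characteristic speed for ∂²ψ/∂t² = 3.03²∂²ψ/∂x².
Speed = 3.03. Information travels along characteristics x = x₀ ± 3.03t.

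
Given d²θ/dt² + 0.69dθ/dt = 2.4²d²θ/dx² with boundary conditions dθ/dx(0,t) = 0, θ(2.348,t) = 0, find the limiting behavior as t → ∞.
θ → 0. Damping (γ=0.69) dissipates energy; oscillations decay exponentially.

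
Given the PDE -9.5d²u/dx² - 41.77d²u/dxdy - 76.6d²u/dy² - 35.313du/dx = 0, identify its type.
The second-order coefficients are A = -9.5, B = -41.77, C = -76.6. Since B² - 4AC = -1166.0671 < 0, this is an elliptic PDE.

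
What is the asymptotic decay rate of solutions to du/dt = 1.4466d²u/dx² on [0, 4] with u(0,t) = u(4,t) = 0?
Eigenvalues: λₙ = 1.4466n²π²/4².
First three modes:
  n=1: λ₁ = 1.4466π²/4² ≈ 0.892
  n=2: λ₂ = 5.7864π²/4² ≈ 3.569 (4× faster decay)
  n=3: λ₃ = 13.0194π²/4² ≈ 8.031 (9× faster decay)
As t → ∞, higher modes decay exponentially faster. The n=1 mode dominates: u ~ c₁ sin(πx/4) e^{-λ₁t}.
Decay rate: λ₁ = 1.4466π²/4² ≈ 0.892.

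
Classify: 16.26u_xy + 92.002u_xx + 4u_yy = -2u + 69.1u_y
Rewriting in standard form: 92.002u_xx + 16.26u_xy + 4u_yy - 69.1u_y + 2u = 0. Elliptic (discriminant = -1207.6444).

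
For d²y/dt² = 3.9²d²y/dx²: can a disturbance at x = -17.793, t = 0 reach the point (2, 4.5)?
No. The domain of dependence is [-15.55, 19.55], and -17.793 is outside this interval.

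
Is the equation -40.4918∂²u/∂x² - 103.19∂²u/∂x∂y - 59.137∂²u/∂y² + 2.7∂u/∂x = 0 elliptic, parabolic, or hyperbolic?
Computing B² - 4AC with A = -40.4918, B = -103.19, C = -59.137: discriminant = 1069.9217936 (positive). Answer: hyperbolic.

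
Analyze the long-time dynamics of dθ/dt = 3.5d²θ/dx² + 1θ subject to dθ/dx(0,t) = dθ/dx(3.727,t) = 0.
Long-time behavior: θ grows unboundedly. With Neumann BCs the constant mode has diffusion eigenvalue 0, so any r > 0 makes it grow like e^(1t); solution grows exponentially.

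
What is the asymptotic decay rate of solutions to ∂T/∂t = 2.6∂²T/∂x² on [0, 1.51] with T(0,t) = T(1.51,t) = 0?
Eigenvalues: λₙ = 2.6n²π²/1.51².
First three modes:
  n=1: λ₁ = 2.6π²/1.51² ≈ 11.254
  n=2: λ₂ = 10.4π²/1.51² ≈ 45.017 (4× faster decay)
  n=3: λ₃ = 23.4π²/1.51² ≈ 101.289 (9× faster decay)
As t → ∞, higher modes decay exponentially faster. The n=1 mode dominates: T ~ c₁ sin(πx/1.51) e^{-λ₁t}.
Decay rate: λ₁ = 2.6π²/1.51² ≈ 11.254.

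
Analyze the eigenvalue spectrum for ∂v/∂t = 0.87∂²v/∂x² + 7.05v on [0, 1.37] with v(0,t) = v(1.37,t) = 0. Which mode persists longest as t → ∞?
Eigenvalues: λₙ = 0.87n²π²/1.37² - 7.05.
First three modes:
  n=1: λ₁ = 0.87π²/1.37² - 7.05 ≈ -2.475
  n=2: λ₂ = 3.48π²/1.37² - 7.05 ≈ 11.249
  n=3: λ₃ = 7.83π²/1.37² - 7.05 ≈ 34.124
Since 0.87π²/1.37² ≈ 4.575 < 7.05, λ₁ < 0.
The n=1 mode grows fastest (−λₙ is largest for n=1) → dominates.
Asymptotic: v ~ c₁ sin(πx/1.37) e^{2.475t} (exponential growth at rate −λ₁ ≈ 2.475).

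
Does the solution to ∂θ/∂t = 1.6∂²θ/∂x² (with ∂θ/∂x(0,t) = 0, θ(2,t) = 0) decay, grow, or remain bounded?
θ → 0. Heat escapes through the Dirichlet boundary.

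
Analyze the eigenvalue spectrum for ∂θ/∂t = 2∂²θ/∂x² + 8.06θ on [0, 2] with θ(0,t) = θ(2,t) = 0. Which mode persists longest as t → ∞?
Eigenvalues: λₙ = 2n²π²/2² - 8.06.
First three modes:
  n=1: λ₁ = 2π²/2² - 8.06 ≈ -3.125
  n=2: λ₂ = 8π²/2² - 8.06 ≈ 11.679
  n=3: λ₃ = 18π²/2² - 8.06 ≈ 36.353
Since 2π²/2² ≈ 4.935 < 8.06, λ₁ < 0.
The n=1 mode grows fastest (−λₙ is largest for n=1) → dominates.
Asymptotic: θ ~ c₁ sin(πx/2) e^{3.125t} (exponential growth at rate −λ₁ ≈ 3.125).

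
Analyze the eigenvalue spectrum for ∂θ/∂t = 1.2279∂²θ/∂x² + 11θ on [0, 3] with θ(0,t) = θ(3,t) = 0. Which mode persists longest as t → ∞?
Eigenvalues: λₙ = 1.2279n²π²/3² - 11.
First three modes:
  n=1: λ₁ = 1.2279π²/3² - 11 ≈ -9.653
  n=2: λ₂ = 4.9116π²/3² - 11 ≈ -5.614
  n=3: λ₃ = 11.0511π²/3² - 11 ≈ 1.119
Since 1.2279π²/3² ≈ 1.347 < 11, λ₁ < 0.
The n=1 mode grows fastest (−λₙ is largest for n=1) → dominates.
Asymptotic: θ ~ c₁ sin(πx/3) e^{9.653t} (exponential growth at rate −λ₁ ≈ 9.653).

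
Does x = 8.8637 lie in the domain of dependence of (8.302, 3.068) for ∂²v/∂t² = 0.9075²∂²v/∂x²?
Yes. The domain of dependence is [5.51779, 11.08621], and 8.8637 ∈ [5.51779, 11.08621].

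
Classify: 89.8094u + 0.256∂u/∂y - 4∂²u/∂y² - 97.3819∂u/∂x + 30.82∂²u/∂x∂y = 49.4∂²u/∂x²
Rewriting in standard form: -49.4∂²u/∂x² + 30.82∂²u/∂x∂y - 4∂²u/∂y² - 97.3819∂u/∂x + 0.256∂u/∂y + 89.8094u = 0. Hyperbolic (discriminant = 159.4724).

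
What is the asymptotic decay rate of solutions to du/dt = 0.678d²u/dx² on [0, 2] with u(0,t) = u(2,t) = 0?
Eigenvalues: λₙ = 0.678n²π²/2².
First three modes:
  n=1: λ₁ = 0.678π²/2² ≈ 1.673
  n=2: λ₂ = 2.712π²/2² ≈ 6.692 (4× faster decay)
  n=3: λ₃ = 6.102π²/2² ≈ 15.056 (9× faster decay)
As t → ∞, higher modes decay exponentially faster. The n=1 mode dominates: u ~ c₁ sin(πx/2) e^{-λ₁t}.
Decay rate: λ₁ = 0.678π²/2² ≈ 1.673.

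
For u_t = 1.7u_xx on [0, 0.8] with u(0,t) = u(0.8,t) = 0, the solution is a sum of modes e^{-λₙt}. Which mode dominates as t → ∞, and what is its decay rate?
Eigenvalues: λₙ = 1.7n²π²/0.8².
First three modes:
  n=1: λ₁ = 1.7π²/0.8² ≈ 26.216
  n=2: λ₂ = 6.8π²/0.8² ≈ 104.865 (4× faster decay)
  n=3: λ₃ = 15.3π²/0.8² ≈ 235.945 (9× faster decay)
As t → ∞, higher modes decay exponentially faster. The n=1 mode dominates: u ~ c₁ sin(πx/0.8) e^{-λ₁t}.
Decay rate: λ₁ = 1.7π²/0.8² ≈ 26.216.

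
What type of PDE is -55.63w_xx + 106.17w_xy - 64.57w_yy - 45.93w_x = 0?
With A = -55.63, B = 106.17, C = -64.57, the discriminant is -3096.0475. This is an elliptic PDE.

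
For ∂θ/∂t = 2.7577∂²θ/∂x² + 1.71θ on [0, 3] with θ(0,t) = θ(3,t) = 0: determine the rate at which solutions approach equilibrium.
Eigenvalues: λₙ = 2.7577n²π²/3² - 1.71.
First three modes:
  n=1: λ₁ = 2.7577π²/3² - 1.71 ≈ 1.314
  n=2: λ₂ = 11.0308π²/3² - 1.71 ≈ 10.387
  n=3: λ₃ = 24.8193π²/3² - 1.71 ≈ 25.507
Since 2.7577π²/3² ≈ 3.024 > 1.71, all λₙ > 0.
The n=1 mode decays slowest → dominates as t → ∞.
Asymptotic: θ ~ c₁ sin(πx/3) e^{-λ₁t} with decay rate λ₁ ≈ 1.314.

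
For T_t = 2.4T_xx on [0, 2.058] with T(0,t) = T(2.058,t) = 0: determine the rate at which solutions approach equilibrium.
Eigenvalues: λₙ = 2.4n²π²/2.058².
First three modes:
  n=1: λ₁ = 2.4π²/2.058² ≈ 5.593
  n=2: λ₂ = 9.6π²/2.058² ≈ 22.371 (4× faster decay)
  n=3: λ₃ = 21.6π²/2.058² ≈ 50.334 (9× faster decay)
As t → ∞, higher modes decay exponentially faster. The n=1 mode dominates: T ~ c₁ sin(πx/2.058) e^{-λ₁t}.
Decay rate: λ₁ = 2.4π²/2.058² ≈ 5.593.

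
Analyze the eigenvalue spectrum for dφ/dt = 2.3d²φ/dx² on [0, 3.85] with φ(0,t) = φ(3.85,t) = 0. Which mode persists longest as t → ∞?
Eigenvalues: λₙ = 2.3n²π²/3.85².
First three modes:
  n=1: λ₁ = 2.3π²/3.85² ≈ 1.531
  n=2: λ₂ = 9.2π²/3.85² ≈ 6.126 (4× faster decay)
  n=3: λ₃ = 20.7π²/3.85² ≈ 13.783 (9× faster decay)
As t → ∞, higher modes decay exponentially faster. The n=1 mode dominates: φ ~ c₁ sin(πx/3.85) e^{-λ₁t}.
Decay rate: λ₁ = 2.3π²/3.85² ≈ 1.531.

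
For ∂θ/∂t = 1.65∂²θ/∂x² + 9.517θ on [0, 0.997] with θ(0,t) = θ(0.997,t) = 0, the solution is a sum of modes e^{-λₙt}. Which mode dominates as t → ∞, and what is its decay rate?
Eigenvalues: λₙ = 1.65n²π²/0.997² - 9.517.
First three modes:
  n=1: λ₁ = 1.65π²/0.997² - 9.517 ≈ 6.866
  n=2: λ₂ = 6.6π²/0.997² - 9.517 ≈ 56.015
  n=3: λ₃ = 14.85π²/0.997² - 9.517 ≈ 137.93
Since 1.65π²/0.997² ≈ 16.383 > 9.517, all λₙ > 0.
The n=1 mode decays slowest → dominates as t → ∞.
Asymptotic: θ ~ c₁ sin(πx/0.997) e^{-λ₁t} with decay rate λ₁ ≈ 6.866.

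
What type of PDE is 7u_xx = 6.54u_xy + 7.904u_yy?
Rewriting in standard form: 7u_xx - 6.54u_xy - 7.904u_yy = 0. With A = 7, B = -6.54, C = -7.904, the discriminant is 264.0836. This is a hyperbolic PDE.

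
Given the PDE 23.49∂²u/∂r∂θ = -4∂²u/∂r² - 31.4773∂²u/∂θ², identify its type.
Rewriting in standard form: 4∂²u/∂r² + 23.49∂²u/∂r∂θ + 31.4773∂²u/∂θ² = 0. The second-order coefficients are A = 4, B = 23.49, C = 31.4773. Since B² - 4AC = 48.1433 > 0, this is a hyperbolic PDE.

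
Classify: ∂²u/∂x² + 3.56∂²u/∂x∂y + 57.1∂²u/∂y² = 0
Elliptic (discriminant = -215.7264).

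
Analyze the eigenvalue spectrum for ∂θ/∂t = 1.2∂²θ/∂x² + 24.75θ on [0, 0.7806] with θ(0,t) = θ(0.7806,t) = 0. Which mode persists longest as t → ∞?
Eigenvalues: λₙ = 1.2n²π²/0.7806² - 24.75.
First three modes:
  n=1: λ₁ = 1.2π²/0.7806² - 24.75 ≈ -5.313
  n=2: λ₂ = 4.8π²/0.7806² - 24.75 ≈ 52.997
  n=3: λ₃ = 10.8π²/0.7806² - 24.75 ≈ 150.181
Since 1.2π²/0.7806² ≈ 19.437 < 24.75, λ₁ < 0.
The n=1 mode grows fastest (−λₙ is largest for n=1) → dominates.
Asymptotic: θ ~ c₁ sin(πx/0.7806) e^{5.313t} (exponential growth at rate −λ₁ ≈ 5.313).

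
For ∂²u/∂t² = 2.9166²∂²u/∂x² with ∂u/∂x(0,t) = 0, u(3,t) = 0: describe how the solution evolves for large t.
u oscillates (no decay). Energy is conserved; the solution oscillates indefinitely as standing waves.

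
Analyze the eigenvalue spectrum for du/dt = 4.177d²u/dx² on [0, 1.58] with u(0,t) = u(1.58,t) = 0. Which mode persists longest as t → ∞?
Eigenvalues: λₙ = 4.177n²π²/1.58².
First three modes:
  n=1: λ₁ = 4.177π²/1.58² ≈ 16.514
  n=2: λ₂ = 16.708π²/1.58² ≈ 66.056 (4× faster decay)
  n=3: λ₃ = 37.593π²/1.58² ≈ 148.625 (9× faster decay)
As t → ∞, higher modes decay exponentially faster. The n=1 mode dominates: u ~ c₁ sin(πx/1.58) e^{-λ₁t}.
Decay rate: λ₁ = 4.177π²/1.58² ≈ 16.514.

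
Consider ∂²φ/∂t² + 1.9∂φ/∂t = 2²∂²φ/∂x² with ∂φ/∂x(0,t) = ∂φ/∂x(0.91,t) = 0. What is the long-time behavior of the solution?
As t → ∞, φ → constant (steady state). Damping (γ=1.9) dissipates the nonconstant modes; with Neumann BCs the spatial average obeys M''+γM'=0 and tends to a finite limit.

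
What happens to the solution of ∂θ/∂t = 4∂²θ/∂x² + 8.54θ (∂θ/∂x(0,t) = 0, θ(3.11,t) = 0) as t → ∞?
θ grows unboundedly. Reaction dominates diffusion (r=8.54 > κπ²/(4L²)≈1.02); solution grows exponentially.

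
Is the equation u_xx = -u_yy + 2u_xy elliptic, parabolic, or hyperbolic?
Rewriting in standard form: u_xx - 2u_xy + u_yy = 0. Computing B² - 4AC with A = 1, B = -2, C = 1: discriminant = 0 (zero). Answer: parabolic.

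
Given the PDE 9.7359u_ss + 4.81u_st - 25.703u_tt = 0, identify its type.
The second-order coefficients are A = 9.7359, B = 4.81, C = -25.703. Since B² - 4AC = 1024.1034508 > 0, this is a hyperbolic PDE.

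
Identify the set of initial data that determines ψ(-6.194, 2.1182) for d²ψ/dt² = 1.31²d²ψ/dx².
Domain of dependence: [-8.968842, -3.419158]. Signals travel at speed 1.31, so data within |x - -6.194| ≤ 1.31·2.1182 = 2.774842 can reach the point.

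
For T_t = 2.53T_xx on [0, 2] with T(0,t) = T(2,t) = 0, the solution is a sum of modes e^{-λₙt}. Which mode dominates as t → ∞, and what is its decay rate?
Eigenvalues: λₙ = 2.53n²π²/2².
First three modes:
  n=1: λ₁ = 2.53π²/2² ≈ 6.243
  n=2: λ₂ = 10.12π²/2² ≈ 24.97 (4× faster decay)
  n=3: λ₃ = 22.77π²/2² ≈ 56.183 (9× faster decay)
As t → ∞, higher modes decay exponentially faster. The n=1 mode dominates: T ~ c₁ sin(πx/2) e^{-λ₁t}.
Decay rate: λ₁ = 2.53π²/2² ≈ 6.243.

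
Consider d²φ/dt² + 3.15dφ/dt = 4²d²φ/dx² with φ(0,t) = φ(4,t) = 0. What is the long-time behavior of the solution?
As t → ∞, φ → 0. Damping (γ=3.15) dissipates energy; oscillations decay exponentially.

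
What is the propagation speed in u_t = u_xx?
Infinite. The heat equation is parabolic, not hyperbolic, so disturbances propagate instantly.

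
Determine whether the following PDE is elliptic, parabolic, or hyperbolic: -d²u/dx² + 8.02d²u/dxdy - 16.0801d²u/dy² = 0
Coefficients: A = -1, B = 8.02, C = -16.0801. B² - 4AC = 0, which is zero, so the equation is parabolic.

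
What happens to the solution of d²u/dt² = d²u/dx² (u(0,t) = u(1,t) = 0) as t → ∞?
u oscillates (no decay). Energy is conserved; the solution oscillates indefinitely as standing waves.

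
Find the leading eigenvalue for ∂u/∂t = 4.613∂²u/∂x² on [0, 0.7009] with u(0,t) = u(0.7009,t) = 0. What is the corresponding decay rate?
Eigenvalues: λₙ = 4.613n²π²/0.7009².
First three modes:
  n=1: λ₁ = 4.613π²/0.7009² ≈ 92.677
  n=2: λ₂ = 18.452π²/0.7009² ≈ 370.707 (4× faster decay)
  n=3: λ₃ = 41.517π²/0.7009² ≈ 834.091 (9× faster decay)
As t → ∞, higher modes decay exponentially faster. The n=1 mode dominates: u ~ c₁ sin(πx/0.7009) e^{-λ₁t}.
Decay rate: λ₁ = 4.613π²/0.7009² ≈ 92.677.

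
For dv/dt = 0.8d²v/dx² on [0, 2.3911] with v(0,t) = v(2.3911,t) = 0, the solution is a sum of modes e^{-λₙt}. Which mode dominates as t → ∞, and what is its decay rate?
Eigenvalues: λₙ = 0.8n²π²/2.3911².
First three modes:
  n=1: λ₁ = 0.8π²/2.3911² ≈ 1.381
  n=2: λ₂ = 3.2π²/2.3911² ≈ 5.524 (4× faster decay)
  n=3: λ₃ = 7.2π²/2.3911² ≈ 12.429 (9× faster decay)
As t → ∞, higher modes decay exponentially faster. The n=1 mode dominates: v ~ c₁ sin(πx/2.3911) e^{-λ₁t}.
Decay rate: λ₁ = 0.8π²/2.3911² ≈ 1.381.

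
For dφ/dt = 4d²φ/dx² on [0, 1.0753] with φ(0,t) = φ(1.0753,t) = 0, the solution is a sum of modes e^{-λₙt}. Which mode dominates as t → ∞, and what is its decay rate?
Eigenvalues: λₙ = 4n²π²/1.0753².
First three modes:
  n=1: λ₁ = 4π²/1.0753² ≈ 34.143
  n=2: λ₂ = 16π²/1.0753² ≈ 136.572 (4× faster decay)
  n=3: λ₃ = 36π²/1.0753² ≈ 307.286 (9× faster decay)
As t → ∞, higher modes decay exponentially faster. The n=1 mode dominates: φ ~ c₁ sin(πx/1.0753) e^{-λ₁t}.
Decay rate: λ₁ = 4π²/1.0753² ≈ 34.143.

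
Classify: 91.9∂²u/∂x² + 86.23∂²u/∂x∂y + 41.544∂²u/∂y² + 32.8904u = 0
Elliptic (discriminant = -7835.9615).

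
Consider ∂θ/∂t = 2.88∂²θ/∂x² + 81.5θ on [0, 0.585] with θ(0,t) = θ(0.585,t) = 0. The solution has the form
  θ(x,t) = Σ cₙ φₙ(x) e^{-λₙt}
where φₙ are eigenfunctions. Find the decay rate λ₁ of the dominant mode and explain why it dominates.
Eigenvalues: λₙ = 2.88n²π²/0.585² - 81.5.
First three modes:
  n=1: λ₁ = 2.88π²/0.585² - 81.5 ≈ 1.558
  n=2: λ₂ = 11.52π²/0.585² - 81.5 ≈ 250.731
  n=3: λ₃ = 25.92π²/0.585² - 81.5 ≈ 666.02
Since 2.88π²/0.585² ≈ 83.058 > 81.5, all λₙ > 0.
The n=1 mode decays slowest → dominates as t → ∞.
Asymptotic: θ ~ c₁ sin(πx/0.585) e^{-λ₁t} with decay rate λ₁ ≈ 1.558.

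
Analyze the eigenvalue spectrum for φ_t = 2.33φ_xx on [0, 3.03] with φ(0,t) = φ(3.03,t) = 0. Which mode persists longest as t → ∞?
Eigenvalues: λₙ = 2.33n²π²/3.03².
First three modes:
  n=1: λ₁ = 2.33π²/3.03² ≈ 2.505
  n=2: λ₂ = 9.32π²/3.03² ≈ 10.019 (4× faster decay)
  n=3: λ₃ = 20.97π²/3.03² ≈ 22.543 (9× faster decay)
As t → ∞, higher modes decay exponentially faster. The n=1 mode dominates: φ ~ c₁ sin(πx/3.03) e^{-λ₁t}.
Decay rate: λ₁ = 2.33π²/3.03² ≈ 2.505.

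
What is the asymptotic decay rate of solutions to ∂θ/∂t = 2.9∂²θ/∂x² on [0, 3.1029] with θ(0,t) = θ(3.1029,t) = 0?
Eigenvalues: λₙ = 2.9n²π²/3.1029².
First three modes:
  n=1: λ₁ = 2.9π²/3.1029² ≈ 2.973
  n=2: λ₂ = 11.6π²/3.1029² ≈ 11.891 (4× faster decay)
  n=3: λ₃ = 26.1π²/3.1029² ≈ 26.755 (9× faster decay)
As t → ∞, higher modes decay exponentially faster. The n=1 mode dominates: θ ~ c₁ sin(πx/3.1029) e^{-λ₁t}.
Decay rate: λ₁ = 2.9π²/3.1029² ≈ 2.973.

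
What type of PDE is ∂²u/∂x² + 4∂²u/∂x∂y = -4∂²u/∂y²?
Rewriting in standard form: ∂²u/∂x² + 4∂²u/∂x∂y + 4∂²u/∂y² = 0. With A = 1, B = 4, C = 4, the discriminant is 0. This is a parabolic PDE.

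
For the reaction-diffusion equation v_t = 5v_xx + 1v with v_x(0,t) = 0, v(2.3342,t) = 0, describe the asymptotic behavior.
v → 0. Diffusion dominates reaction (r=1 < κπ²/(4L²)≈2.26); solution decays.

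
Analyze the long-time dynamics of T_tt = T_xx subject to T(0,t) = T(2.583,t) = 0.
Long-time behavior: T oscillates (no decay). Energy is conserved; the solution oscillates indefinitely as standing waves.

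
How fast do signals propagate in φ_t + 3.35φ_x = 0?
Speed = 3.35. Information travels along x - 3.35t = const (rightward).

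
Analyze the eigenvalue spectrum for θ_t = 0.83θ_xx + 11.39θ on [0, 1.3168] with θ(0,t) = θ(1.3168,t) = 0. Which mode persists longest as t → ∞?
Eigenvalues: λₙ = 0.83n²π²/1.3168² - 11.39.
First three modes:
  n=1: λ₁ = 0.83π²/1.3168² - 11.39 ≈ -6.666
  n=2: λ₂ = 3.32π²/1.3168² - 11.39 ≈ 7.507
  n=3: λ₃ = 7.47π²/1.3168² - 11.39 ≈ 31.129
Since 0.83π²/1.3168² ≈ 4.724 < 11.39, λ₁ < 0.
The n=1 mode grows fastest (−λₙ is largest for n=1) → dominates.
Asymptotic: θ ~ c₁ sin(πx/1.3168) e^{6.666t} (exponential growth at rate −λ₁ ≈ 6.666).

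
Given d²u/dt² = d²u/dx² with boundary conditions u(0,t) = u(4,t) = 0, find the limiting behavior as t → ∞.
u oscillates (no decay). Energy is conserved; the solution oscillates indefinitely as standing waves.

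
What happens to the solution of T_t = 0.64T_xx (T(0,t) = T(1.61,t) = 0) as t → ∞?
T → 0. Heat diffuses out through both boundaries.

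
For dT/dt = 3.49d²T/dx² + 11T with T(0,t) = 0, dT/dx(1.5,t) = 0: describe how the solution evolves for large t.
T grows unboundedly. Reaction dominates diffusion (r=11 > κπ²/(4L²)≈3.83); solution grows exponentially.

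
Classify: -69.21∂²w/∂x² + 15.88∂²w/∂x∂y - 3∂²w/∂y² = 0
Elliptic (discriminant = -578.3456).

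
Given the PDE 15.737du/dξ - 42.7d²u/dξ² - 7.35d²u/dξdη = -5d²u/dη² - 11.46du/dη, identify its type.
Rewriting in standard form: -42.7d²u/dξ² - 7.35d²u/dξdη + 5d²u/dη² + 15.737du/dξ + 11.46du/dη = 0. The second-order coefficients are A = -42.7, B = -7.35, C = 5. Since B² - 4AC = 908.0225 > 0, this is a hyperbolic PDE.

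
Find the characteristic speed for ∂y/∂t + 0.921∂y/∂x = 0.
Speed = 0.921. Information travels along x - 0.921t = const (rightward).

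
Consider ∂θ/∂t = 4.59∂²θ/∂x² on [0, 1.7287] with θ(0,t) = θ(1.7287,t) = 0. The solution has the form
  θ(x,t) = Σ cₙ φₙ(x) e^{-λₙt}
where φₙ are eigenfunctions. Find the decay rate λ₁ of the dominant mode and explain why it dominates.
Eigenvalues: λₙ = 4.59n²π²/1.7287².
First three modes:
  n=1: λ₁ = 4.59π²/1.7287² ≈ 15.159
  n=2: λ₂ = 18.36π²/1.7287² ≈ 60.636 (4× faster decay)
  n=3: λ₃ = 41.31π²/1.7287² ≈ 136.432 (9× faster decay)
As t → ∞, higher modes decay exponentially faster. The n=1 mode dominates: θ ~ c₁ sin(πx/1.7287) e^{-λ₁t}.
Decay rate: λ₁ = 4.59π²/1.7287² ≈ 15.159.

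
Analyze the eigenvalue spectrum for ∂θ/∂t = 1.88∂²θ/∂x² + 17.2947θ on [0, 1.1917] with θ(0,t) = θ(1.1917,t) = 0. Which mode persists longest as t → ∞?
Eigenvalues: λₙ = 1.88n²π²/1.1917² - 17.2947.
First three modes:
  n=1: λ₁ = 1.88π²/1.1917² - 17.2947 ≈ -4.229
  n=2: λ₂ = 7.52π²/1.1917² - 17.2947 ≈ 34.967
  n=3: λ₃ = 16.92π²/1.1917² - 17.2947 ≈ 100.294
Since 1.88π²/1.1917² ≈ 13.065 < 17.2947, λ₁ < 0.
The n=1 mode grows fastest (−λₙ is largest for n=1) → dominates.
Asymptotic: θ ~ c₁ sin(πx/1.1917) e^{4.229t} (exponential growth at rate −λ₁ ≈ 4.229).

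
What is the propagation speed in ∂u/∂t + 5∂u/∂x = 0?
Speed = 5. Information travels along x - 5t = const (rightward).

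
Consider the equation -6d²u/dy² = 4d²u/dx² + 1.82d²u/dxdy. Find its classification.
Rewriting in standard form: -4d²u/dx² - 1.82d²u/dxdy - 6d²u/dy² = 0. Elliptic. (A = -4, B = -1.82, C = -6 gives B² - 4AC = -92.6876.)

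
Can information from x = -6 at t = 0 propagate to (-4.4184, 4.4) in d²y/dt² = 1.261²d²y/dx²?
Yes. The domain of dependence is [-9.9668, 1.13], and -6 ∈ [-9.9668, 1.13].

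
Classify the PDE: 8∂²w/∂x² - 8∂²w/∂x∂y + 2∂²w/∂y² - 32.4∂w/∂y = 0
A = 8, B = -8, C = 2. Discriminant B² - 4AC = 0. Since 0 = 0, parabolic.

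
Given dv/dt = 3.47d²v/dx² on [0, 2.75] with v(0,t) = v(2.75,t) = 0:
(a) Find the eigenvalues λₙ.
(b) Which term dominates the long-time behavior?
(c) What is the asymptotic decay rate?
Eigenvalues: λₙ = 3.47n²π²/2.75².
First three modes:
  n=1: λ₁ = 3.47π²/2.75² ≈ 4.529
  n=2: λ₂ = 13.88π²/2.75² ≈ 18.114 (4× faster decay)
  n=3: λ₃ = 31.23π²/2.75² ≈ 40.757 (9× faster decay)
As t → ∞, higher modes decay exponentially faster. The n=1 mode dominates: v ~ c₁ sin(πx/2.75) e^{-λ₁t}.
Decay rate: λ₁ = 3.47π²/2.75² ≈ 4.529.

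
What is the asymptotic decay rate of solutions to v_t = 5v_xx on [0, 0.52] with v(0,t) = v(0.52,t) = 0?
Eigenvalues: λₙ = 5n²π²/0.52².
First three modes:
  n=1: λ₁ = 5π²/0.52² ≈ 182.5
  n=2: λ₂ = 20π²/0.52² ≈ 730 (4× faster decay)
  n=3: λ₃ = 45π²/0.52² ≈ 1642.501 (9× faster decay)
As t → ∞, higher modes decay exponentially faster. The n=1 mode dominates: v ~ c₁ sin(πx/0.52) e^{-λ₁t}.
Decay rate: λ₁ = 5π²/0.52² ≈ 182.5.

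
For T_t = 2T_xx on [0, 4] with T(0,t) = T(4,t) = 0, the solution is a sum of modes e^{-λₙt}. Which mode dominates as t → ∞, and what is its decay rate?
Eigenvalues: λₙ = 2n²π²/4².
First three modes:
  n=1: λ₁ = 2π²/4² ≈ 1.234
  n=2: λ₂ = 8π²/4² ≈ 4.935 (4× faster decay)
  n=3: λ₃ = 18π²/4² ≈ 11.103 (9× faster decay)
As t → ∞, higher modes decay exponentially faster. The n=1 mode dominates: T ~ c₁ sin(πx/4) e^{-λ₁t}.
Decay rate: λ₁ = 2π²/4² ≈ 1.234.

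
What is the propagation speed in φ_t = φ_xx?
Infinite. The heat equation is parabolic, not hyperbolic, so disturbances propagate instantly.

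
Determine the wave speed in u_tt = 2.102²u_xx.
Speed = 2.102. Information travels along characteristics x = x₀ ± 2.102t.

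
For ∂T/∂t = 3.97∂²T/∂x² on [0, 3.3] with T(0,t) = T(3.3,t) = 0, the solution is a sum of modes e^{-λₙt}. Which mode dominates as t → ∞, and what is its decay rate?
Eigenvalues: λₙ = 3.97n²π²/3.3².
First three modes:
  n=1: λ₁ = 3.97π²/3.3² ≈ 3.598
  n=2: λ₂ = 15.88π²/3.3² ≈ 14.392 (4× faster decay)
  n=3: λ₃ = 35.73π²/3.3² ≈ 32.382 (9× faster decay)
As t → ∞, higher modes decay exponentially faster. The n=1 mode dominates: T ~ c₁ sin(πx/3.3) e^{-λ₁t}.
Decay rate: λ₁ = 3.97π²/3.3² ≈ 3.598.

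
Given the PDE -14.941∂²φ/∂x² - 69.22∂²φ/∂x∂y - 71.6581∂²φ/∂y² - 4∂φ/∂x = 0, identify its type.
The second-order coefficients are A = -14.941, B = -69.22, C = -71.6581. Since B² - 4AC = 508.8337116 > 0, this is a hyperbolic PDE.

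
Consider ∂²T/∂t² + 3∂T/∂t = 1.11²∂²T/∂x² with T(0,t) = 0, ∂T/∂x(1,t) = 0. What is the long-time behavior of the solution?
As t → ∞, T → 0. Damping (γ=3) dissipates energy; oscillations decay exponentially.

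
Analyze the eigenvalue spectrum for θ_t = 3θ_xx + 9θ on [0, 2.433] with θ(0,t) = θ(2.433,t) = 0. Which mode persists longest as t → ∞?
Eigenvalues: λₙ = 3n²π²/2.433² - 9.
First three modes:
  n=1: λ₁ = 3π²/2.433² - 9 ≈ -3.998
  n=2: λ₂ = 12π²/2.433² - 9 ≈ 11.008
  n=3: λ₃ = 27π²/2.433² - 9 ≈ 36.017
Since 3π²/2.433² ≈ 5.002 < 9, λ₁ < 0.
The n=1 mode grows fastest (−λₙ is largest for n=1) → dominates.
Asymptotic: θ ~ c₁ sin(πx/2.433) e^{3.998t} (exponential growth at rate −λ₁ ≈ 3.998).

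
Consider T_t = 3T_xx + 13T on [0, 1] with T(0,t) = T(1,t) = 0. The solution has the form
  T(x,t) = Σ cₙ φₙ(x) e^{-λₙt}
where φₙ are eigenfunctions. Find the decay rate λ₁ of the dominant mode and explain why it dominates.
Eigenvalues: λₙ = 3n²π²/1² - 13.
First three modes:
  n=1: λ₁ = 3π² - 13 ≈ 16.609
  n=2: λ₂ = 12π² - 13 ≈ 105.435
  n=3: λ₃ = 27π² - 13 ≈ 253.479
Since 3π² ≈ 29.609 > 13, all λₙ > 0.
The n=1 mode decays slowest → dominates as t → ∞.
Asymptotic: T ~ c₁ sin(πx/1) e^{-λ₁t} with decay rate λ₁ ≈ 16.609.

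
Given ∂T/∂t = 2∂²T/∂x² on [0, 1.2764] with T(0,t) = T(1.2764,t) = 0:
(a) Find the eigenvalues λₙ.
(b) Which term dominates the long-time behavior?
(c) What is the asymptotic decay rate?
Eigenvalues: λₙ = 2n²π²/1.2764².
First three modes:
  n=1: λ₁ = 2π²/1.2764² ≈ 12.116
  n=2: λ₂ = 8π²/1.2764² ≈ 48.464 (4× faster decay)
  n=3: λ₃ = 18π²/1.2764² ≈ 109.043 (9× faster decay)
As t → ∞, higher modes decay exponentially faster. The n=1 mode dominates: T ~ c₁ sin(πx/1.2764) e^{-λ₁t}.
Decay rate: λ₁ = 2π²/1.2764² ≈ 12.116.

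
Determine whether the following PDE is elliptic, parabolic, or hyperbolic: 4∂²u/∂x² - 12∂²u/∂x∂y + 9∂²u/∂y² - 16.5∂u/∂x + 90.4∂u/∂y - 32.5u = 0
Coefficients: A = 4, B = -12, C = 9. B² - 4AC = 0, which is zero, so the equation is parabolic.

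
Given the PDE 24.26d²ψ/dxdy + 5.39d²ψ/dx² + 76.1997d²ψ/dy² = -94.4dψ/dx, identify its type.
Rewriting in standard form: 5.39d²ψ/dx² + 24.26d²ψ/dxdy + 76.1997d²ψ/dy² + 94.4dψ/dx = 0. The second-order coefficients are A = 5.39, B = 24.26, C = 76.1997. Since B² - 4AC = -1054.317932 < 0, this is an elliptic PDE.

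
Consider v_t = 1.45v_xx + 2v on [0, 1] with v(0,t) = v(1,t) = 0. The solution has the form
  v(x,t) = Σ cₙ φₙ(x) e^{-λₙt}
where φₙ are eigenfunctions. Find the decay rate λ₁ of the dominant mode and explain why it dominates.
Eigenvalues: λₙ = 1.45n²π²/1² - 2.
First three modes:
  n=1: λ₁ = 1.45π² - 2 ≈ 12.311
  n=2: λ₂ = 5.8π² - 2 ≈ 55.244
  n=3: λ₃ = 13.05π² - 2 ≈ 126.798
Since 1.45π² ≈ 14.311 > 2, all λₙ > 0.
The n=1 mode decays slowest → dominates as t → ∞.
Asymptotic: v ~ c₁ sin(πx/1) e^{-λ₁t} with decay rate λ₁ ≈ 12.311.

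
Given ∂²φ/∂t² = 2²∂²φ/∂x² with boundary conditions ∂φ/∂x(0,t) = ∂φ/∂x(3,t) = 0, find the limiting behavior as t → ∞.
φ oscillates about a mean that drifts linearly in t (generically unbounded; no decay). There is no damping, so the nonconstant modes persist as standing waves (energy conserved, no decay). But with Neumann conditions at both ends the constant mode has eigenvalue 0: the spatial mean M(t) of φ satisfies M'' = 0, so M(t) = M(0) + M'(0)·t. Unless the initial velocity has zero mean (∫φ_t(x,0)dx = 0), the solution grows linearly in t (unbounded, though not exponentially); if it does have zero mean, the solution stays bounded and simply oscillates.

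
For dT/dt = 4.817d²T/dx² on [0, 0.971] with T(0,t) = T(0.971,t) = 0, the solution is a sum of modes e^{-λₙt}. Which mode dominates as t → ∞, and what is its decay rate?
Eigenvalues: λₙ = 4.817n²π²/0.971².
First three modes:
  n=1: λ₁ = 4.817π²/0.971² ≈ 50.424
  n=2: λ₂ = 19.268π²/0.971² ≈ 201.696 (4× faster decay)
  n=3: λ₃ = 43.353π²/0.971² ≈ 453.817 (9× faster decay)
As t → ∞, higher modes decay exponentially faster. The n=1 mode dominates: T ~ c₁ sin(πx/0.971) e^{-λ₁t}.
Decay rate: λ₁ = 4.817π²/0.971² ≈ 50.424.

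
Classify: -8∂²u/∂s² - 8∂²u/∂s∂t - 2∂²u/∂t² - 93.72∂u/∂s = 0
Parabolic (discriminant = 0).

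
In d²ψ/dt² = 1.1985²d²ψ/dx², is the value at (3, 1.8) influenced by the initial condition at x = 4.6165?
Yes. The domain of dependence is [0.8427, 5.1573], and 4.6165 ∈ [0.8427, 5.1573].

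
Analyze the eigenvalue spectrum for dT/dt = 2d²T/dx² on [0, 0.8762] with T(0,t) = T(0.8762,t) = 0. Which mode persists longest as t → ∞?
Eigenvalues: λₙ = 2n²π²/0.8762².
First three modes:
  n=1: λ₁ = 2π²/0.8762² ≈ 25.711
  n=2: λ₂ = 8π²/0.8762² ≈ 102.845 (4× faster decay)
  n=3: λ₃ = 18π²/0.8762² ≈ 231.401 (9× faster decay)
As t → ∞, higher modes decay exponentially faster. The n=1 mode dominates: T ~ c₁ sin(πx/0.8762) e^{-λ₁t}.
Decay rate: λ₁ = 2π²/0.8762² ≈ 25.711.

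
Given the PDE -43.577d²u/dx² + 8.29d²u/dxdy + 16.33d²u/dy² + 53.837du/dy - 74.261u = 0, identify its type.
The second-order coefficients are A = -43.577, B = 8.29, C = 16.33. Since B² - 4AC = 2915.17374 > 0, this is a hyperbolic PDE.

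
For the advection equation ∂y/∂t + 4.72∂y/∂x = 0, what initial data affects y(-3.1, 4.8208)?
A single point: x = -25.854176. The characteristic through (-3.1, 4.8208) is x - 4.72t = const, so x = -3.1 - 4.72·4.8208 = -25.854176.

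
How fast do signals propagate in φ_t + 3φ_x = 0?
Speed = 3. Information travels along x - 3t = const (rightward).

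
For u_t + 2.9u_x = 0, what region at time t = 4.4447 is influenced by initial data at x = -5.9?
At x = 6.98963. The characteristic carries data from (-5.9, 0) to (6.98963, 4.4447).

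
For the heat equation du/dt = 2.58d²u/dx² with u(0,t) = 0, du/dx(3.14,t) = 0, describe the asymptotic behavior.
u → 0. Heat escapes through the Dirichlet boundary.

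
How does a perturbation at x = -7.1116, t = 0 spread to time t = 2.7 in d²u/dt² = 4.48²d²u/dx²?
Domain of influence: [-19.2076, 4.9844]. Data at x = -7.1116 spreads outward at speed 4.48.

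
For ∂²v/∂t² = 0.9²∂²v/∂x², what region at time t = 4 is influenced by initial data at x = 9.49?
Domain of influence: [5.89, 13.09]. Data at x = 9.49 spreads outward at speed 0.9.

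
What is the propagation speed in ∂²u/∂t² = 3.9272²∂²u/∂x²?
Speed = 3.9272. Information travels along characteristics x = x₀ ± 3.9272t.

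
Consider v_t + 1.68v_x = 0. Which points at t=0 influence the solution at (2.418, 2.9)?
A single point: x = -2.454. The characteristic through (2.418, 2.9) is x - 1.68t = const, so x = 2.418 - 1.68·2.9 = -2.454.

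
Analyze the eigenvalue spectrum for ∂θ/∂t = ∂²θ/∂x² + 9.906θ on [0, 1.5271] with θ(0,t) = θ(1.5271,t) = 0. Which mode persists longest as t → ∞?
Eigenvalues: λₙ = n²π²/1.5271² - 9.906.
First three modes:
  n=1: λ₁ = π²/1.5271² - 9.906 ≈ -5.674
  n=2: λ₂ = 4π²/1.5271² - 9.906 ≈ 7.023
  n=3: λ₃ = 9π²/1.5271² - 9.906 ≈ 28.184
Since π²/1.5271² ≈ 4.232 < 9.906, λ₁ < 0.
The n=1 mode grows fastest (−λₙ is largest for n=1) → dominates.
Asymptotic: θ ~ c₁ sin(πx/1.5271) e^{5.674t} (exponential growth at rate −λ₁ ≈ 5.674).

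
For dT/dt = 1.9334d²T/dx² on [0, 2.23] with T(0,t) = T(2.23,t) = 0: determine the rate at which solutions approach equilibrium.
Eigenvalues: λₙ = 1.9334n²π²/2.23².
First three modes:
  n=1: λ₁ = 1.9334π²/2.23² ≈ 3.837
  n=2: λ₂ = 7.7336π²/2.23² ≈ 15.349 (4× faster decay)
  n=3: λ₃ = 17.4006π²/2.23² ≈ 34.535 (9× faster decay)
As t → ∞, higher modes decay exponentially faster. The n=1 mode dominates: T ~ c₁ sin(πx/2.23) e^{-λ₁t}.
Decay rate: λ₁ = 1.9334π²/2.23² ≈ 3.837.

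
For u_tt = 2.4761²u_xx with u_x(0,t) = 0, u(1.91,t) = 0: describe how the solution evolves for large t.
u oscillates (no decay). Energy is conserved; the solution oscillates indefinitely as standing waves.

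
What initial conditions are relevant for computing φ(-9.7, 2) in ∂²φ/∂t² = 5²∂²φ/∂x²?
Domain of dependence: [-19.7, 0.3]. Signals travel at speed 5, so data within |x - -9.7| ≤ 5·2 = 10 can reach the point.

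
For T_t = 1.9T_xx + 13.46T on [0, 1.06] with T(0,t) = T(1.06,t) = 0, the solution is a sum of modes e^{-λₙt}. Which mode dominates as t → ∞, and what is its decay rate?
Eigenvalues: λₙ = 1.9n²π²/1.06² - 13.46.
First three modes:
  n=1: λ₁ = 1.9π²/1.06² - 13.46 ≈ 3.229
  n=2: λ₂ = 7.6π²/1.06² - 13.46 ≈ 53.298
  n=3: λ₃ = 17.1π²/1.06² - 13.46 ≈ 136.745
Since 1.9π²/1.06² ≈ 16.689 > 13.46, all λₙ > 0.
The n=1 mode decays slowest → dominates as t → ∞.
Asymptotic: T ~ c₁ sin(πx/1.06) e^{-λ₁t} with decay rate λ₁ ≈ 3.229.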